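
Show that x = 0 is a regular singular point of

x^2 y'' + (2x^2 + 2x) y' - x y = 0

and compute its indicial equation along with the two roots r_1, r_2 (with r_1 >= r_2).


Divide by x^2 to reach normal form y'' + P_1(x) y' + P_2(x) y = 0 with P_1(x) = 2 + 2/x and P_2(x) = -1/x.
x = 0 is a singular point because the y'-coefficient 2 + 2/x has a pole at x = 0 and the y-coefficient -1/x has a pole at x = 0.
It is a regular singular point because x P_1(x) = p(x) = 2x + 2 and x^2 P_2(x) = q(x) = -x are polynomials, hence analytic at x = 0.
p(0) = 2,  q(0) = 0.
Indicial equation: r(r-1) + p(0) r + q(0) = 0, i.e. r^2 + (p(0) - 1) r + q(0) = 0, i.e. r^2 + 1 r = 0.
Discriminant: (1)^2 - 4(0) = 1, so r = (-1 ± 1)/2.
Solving: r_1 = 0, r_2 = -1.

indicial: r^2 + 1 r = 0; roots r_1 = 0, r_2 = -1


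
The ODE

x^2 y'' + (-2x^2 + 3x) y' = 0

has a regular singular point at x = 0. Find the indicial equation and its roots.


Divide by x^2 to reach normal form y'' + P_1(x) y' + P_2(x) y = 0 with P_1(x) = -2 + 3/x and P_2(x) = 0.
x = 0 is a singular point because the y'-coefficient -2 + 3/x has a pole at x = 0.
It is a regular singular point because x P_1(x) = p(x) = 3 - 2x and x^2 P_2(x) = q(x) = 0 are polynomials, hence analytic at x = 0.
p(0) = 3,  q(0) = 0.
Indicial equation: r(r-1) + p(0) r + q(0) = 0, i.e. r^2 + (p(0) - 1) r + q(0) = 0, i.e. r^2 + 2 r = 0.
Discriminant: (2)^2 - 4(0) = 4, so r = (-2 ± 2)/2.
Solving: r_1 = 0, r_2 = -2.

indicial: r^2 + 2 r = 0; roots r_1 = 0, r_2 = -2


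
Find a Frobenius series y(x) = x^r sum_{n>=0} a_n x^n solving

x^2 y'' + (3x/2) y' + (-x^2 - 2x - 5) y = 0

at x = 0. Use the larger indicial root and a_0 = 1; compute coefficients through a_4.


Write in Frobenius form y'' + (p(x)/x) y' + (q(x)/x^2) y = 0:
  p(x) = 3/2,  q(x) = -x^2 - 2x - 5.
Indicial equation: r(r-1) + (3/2) r + (-5) = 0 -> roots r_1 = 2, r_2 = -5/2.
Take r = r_1 = 2. Let y(x) = x^r sum_{n>=0} a_n x^n with a_0 = 1.
Substitute y = x^r sum a_n x^n and match x^{r+n}. The recurrence is
  D(n) a_n - 2 a_{n-1} - 1 a_{n-2} = 0,  where D(n) = (r+n)(r+n-1) + (3/2)(r+n) + (-5).
  a_n = [2 a_{n-1} + 1 a_{n-2}] / D(n).
Since the indicial polynomial factors as (r - r_1)(r - r_2), D(n) = (r_1 + n - r_1)(r_1 + n - r_2) = n(n + 9/2).
Evaluating step by step (a_0 = 1):
  n = 1: D(1) = 1(1 + 9/2) = 11/2; numerator = 2(1) = 2; a_1 = (2)/(11/2) = 4/11
  n = 2: D(2) = 2(2 + 9/2) = 13; numerator = 2(4/11) + 1(1) = 19/11; a_2 = (19/11)/(13) = 19/143
  n = 3: D(3) = 3(3 + 9/2) = 45/2; numerator = 2(19/143) + 1(4/11) = 90/143; a_3 = (90/143)/(45/2) = 4/143
  n = 4: D(4) = 4(4 + 9/2) = 34; numerator = 2(4/143) + 1(19/143) = 27/143; a_4 = (27/143)/(34) = 27/4862

r = 2; a_0 = 1; a_1 = 4/11; a_2 = 19/143; a_3 = 4/143; a_4 = 27/4862


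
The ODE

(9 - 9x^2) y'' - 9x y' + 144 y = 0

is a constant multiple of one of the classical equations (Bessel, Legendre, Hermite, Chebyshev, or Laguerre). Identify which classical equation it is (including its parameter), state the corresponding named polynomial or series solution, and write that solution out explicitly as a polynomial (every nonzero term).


All three coefficients share the factor 9; dividing through by 9 gives  (1 - x^2) y'' - x y' + 16 y = 0.
This matches the Chebyshev equation (1 - x^2) y'' - x y' + n^2 y = 0 (note the -x y' term, not -2x y') with n^2 = 16, so n = 4; the polynomial solution is T_4(x).
With y = sum_k a_k x^k, matching x^k gives (k+2)(k+1) a_{k+2} = (k^2 - n^2) a_k = (k - 4)(k + 4) a_k. The right side vanishes at k = 4, so the series with the parity of 4 terminates at degree 4.
Standard normalization: leading coefficient of T_n is 2^(n-1), so a_4 = 2^3 = 8. Work downward with a_k = (k+1)(k+2) a_{k+2} / ((k - 4)(k + 4)):
  a_2 = (3)(4)(8) / ((2 - 4)(2 + 4)) = 96/(-12) = -8
  a_0 = (1)(2)(-8) / ((0 - 4)(0 + 4)) = -16/(-16) = 1
Hence T_4(x) = 8 x^4 - 8 x^2 + 1.

T_4(x); series = 8 x^4 - 8 x^2 + 1


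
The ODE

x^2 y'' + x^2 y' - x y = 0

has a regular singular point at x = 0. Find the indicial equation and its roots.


Divide by x^2 to reach normal form y'' + P_1(x) y' + P_2(x) y = 0 with P_1(x) = 1 and P_2(x) = -1/x.
x = 0 is a singular point because the y-coefficient -1/x has a pole at x = 0.
It is a regular singular point because x P_1(x) = p(x) = x and x^2 P_2(x) = q(x) = -x are polynomials, hence analytic at x = 0.
p(0) = 0,  q(0) = 0.
Indicial equation: r(r-1) + p(0) r + q(0) = 0, i.e. r^2 + (p(0) - 1) r + q(0) = 0, i.e. r^2 - 1 r = 0.
Discriminant: (-1)^2 - 4(0) = 1, so r = (1 ± 1)/2.
Solving: r_1 = 1, r_2 = 0.

indicial: r^2 - 1 r = 0; roots r_1 = 1, r_2 = 0


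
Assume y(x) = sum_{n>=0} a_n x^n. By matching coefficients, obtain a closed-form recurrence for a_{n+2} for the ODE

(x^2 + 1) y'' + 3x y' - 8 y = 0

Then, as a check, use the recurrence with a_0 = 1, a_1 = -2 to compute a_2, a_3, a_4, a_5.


Substitute y = sum_n a_n x^n.
(1 + 1 x^2) y'' contributes (n+2)(n+1) a_{n+2} + n(n-1) a_n at x^n.
3 x y'(x) contributes 3 n a_n at x^n.
-8 y(x) contributes -8 a_n at x^n.
Matching x^n: (n+2)(n+1) a_{n+2} + (n(n-1) + 3 n - 8) a_n = 0.
Thus a_{n+2} = (-n(n-1) - 3 n + 8) / ((n+1)(n+2)) * a_n.

Check with a_0 = 1, a_1 = -2 (apply the recurrence for n = 0, 1, 2, 3): a_0 = 1, a_1 = -2, a_2 = 4, a_3 = -5/3, a_4 = 0, a_5 = 7/12.

a_(n+2) = (-n(n-1) - 3 n + 8) / ((n+1)(n+2)) * a_n; check: a_0 = 1, a_1 = -2, a_2 = 4, a_3 = -5/3, a_4 = 0, a_5 = 7/12


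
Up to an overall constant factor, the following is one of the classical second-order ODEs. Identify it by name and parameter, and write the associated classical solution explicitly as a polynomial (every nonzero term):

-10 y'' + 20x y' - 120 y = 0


All three coefficients share the factor -10; dividing through by -10 gives  y'' - 2x y' + 12 y = 0.
This matches the Hermite equation y'' - 2x y' + 2n y = 0 with 2n = 12, so n = 6; the polynomial solution is H_6(x).
With y = sum_k a_k x^k, matching x^k gives (k+2)(k+1) a_{k+2} = 2(k - n) a_k = 2(k - 6) a_k. The right side vanishes at k = 6, so the series with the parity of 6 terminates at degree 6.
Standard normalization: leading coefficient of H_n is 2^n, so a_6 = 2^6 = 64. Work downward with a_k = (k+1)(k+2) a_{k+2} / (2(k - n)):
  a_4 = (5)(6)(64) / (2(4 - 6)) = 1920/(-4) = -480
  a_2 = (3)(4)(-480) / (2(2 - 6)) = -5760/(-8) = 720
  a_0 = (1)(2)(720) / (2(0 - 6)) = 1440/(-12) = -120
Hence H_6(x) = 64 x^6 - 480 x^4 + 720 x^2 - 120.

H_6(x); series = 64 x^6 - 480 x^4 + 720 x^2 - 120


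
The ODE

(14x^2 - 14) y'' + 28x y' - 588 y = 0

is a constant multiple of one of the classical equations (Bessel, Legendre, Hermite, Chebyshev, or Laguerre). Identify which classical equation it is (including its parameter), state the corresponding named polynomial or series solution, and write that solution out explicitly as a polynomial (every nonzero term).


All three coefficients share the factor -14; dividing through by -14 gives  (1 - x^2) y'' - 2x y' + 42 y = 0.
This matches the Legendre equation (1 - x^2) y'' - 2x y' + n(n+1) y = 0 (note the -2x y' term) with n(n+1) = 42, so n = 6; the polynomial solution is P_6(x).
With y = sum_k a_k x^k, matching x^k gives (k+2)(k+1) a_{k+2} = [k(k+1) - n(n+1)] a_k = (k - 6)(k + 7) a_k. The right side vanishes at k = 6, so the series with the parity of 6 terminates at degree 6.
Standard normalization (P_n(1) = 1): leading coefficient (2n)!/(2^n (n!)^2) = 479001600/(64*518400) = 231/16, so a_6 = 231/16. Work downward with a_k = (k+1)(k+2) a_{k+2} / ((k - 6)(k + 7)):
  a_4 = (5)(6)(231/16) / ((4 - 6)(4 + 7)) = (3465/8)/(-22) = -315/16
  a_2 = (3)(4)(-315/16) / ((2 - 6)(2 + 7)) = (-945/4)/(-36) = 105/16
  a_0 = (1)(2)(105/16) / ((0 - 6)(0 + 7)) = (105/8)/(-42) = -5/16
Hence P_6(x) = 231 x^6/16 - 315 x^4/16 + 105 x^2/16 - 5/16.

P_6(x); series = 231 x^6/16 - 315 x^4/16 + 105 x^2/16 - 5/16


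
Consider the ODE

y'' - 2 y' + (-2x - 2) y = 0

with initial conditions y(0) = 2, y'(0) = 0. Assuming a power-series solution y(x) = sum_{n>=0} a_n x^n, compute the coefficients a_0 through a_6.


Ansatz: y(x) = sum_{n>=0} a_n x^n, so y'(x) = sum_{n>=1} n a_n x^(n-1) and y''(x) = sum_{n>=2} n(n-1) a_n x^(n-2).
Substitute into P(x) y'' + Q(x) y' + R(x) y = 0 with P(x) = 1, Q(x) = -2, R(x) = -2x - 2, and match powers of x.
Initial conditions: a_0 = 2, a_1 = 0.
Setting the coefficient of each power of x to zero and solving order by order (substituting the coefficients already found):
  x^0: 2 a_2 - 2 a_1 - 2 a_0 = 0  ->  2 a_2 = 2 a_1 + 2 a_0 = 4  ->  a_2 = 2
  x^1: 6 a_3 - 4 a_2 - 2 a_1 - 2 a_0 = 0  ->  6 a_3 = 4 a_2 + 2 a_1 + 2 a_0 = 12  ->  a_3 = 2
  x^2: 12 a_4 - 6 a_3 - 2 a_2 - 2 a_1 = 0  ->  12 a_4 = 6 a_3 + 2 a_2 + 2 a_1 = 16  ->  a_4 = 4/3
  x^3: 20 a_5 - 8 a_4 - 2 a_3 - 2 a_2 = 0  ->  20 a_5 = 8 a_4 + 2 a_3 + 2 a_2 = 56/3  ->  a_5 = 14/15
  x^4: 30 a_6 - 10 a_5 - 2 a_4 - 2 a_3 = 0  ->  30 a_6 = 10 a_5 + 2 a_4 + 2 a_3 = 16  ->  a_6 = 8/15
Truncated series: y(x) = 2 + 2 x^2 + 2 x^3 + (4/3) x^4 + (14/15) x^5 + (8/15) x^6 + O(x^7).

a_0 = 2; a_1 = 0; a_2 = 2; a_3 = 2; a_4 = 4/3; a_5 = 14/15; a_6 = 8/15


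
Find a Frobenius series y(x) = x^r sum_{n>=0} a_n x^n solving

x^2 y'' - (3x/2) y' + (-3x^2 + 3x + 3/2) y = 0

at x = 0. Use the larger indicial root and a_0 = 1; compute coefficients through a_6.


Write in Frobenius form y'' + (p(x)/x) y' + (q(x)/x^2) y = 0:
  p(x) = -3/2,  q(x) = -3x^2 + 3x + 3/2.
Indicial equation: r(r-1) + (-3/2) r + (3/2) = 0 -> roots r_1 = 3/2, r_2 = 1.
Take r = r_1 = 3/2. Let y(x) = x^r sum_{n>=0} a_n x^n with a_0 = 1.
Substitute y = x^r sum a_n x^n and match x^{r+n}. The recurrence is
  D(n) a_n + 3 a_{n-1} - 3 a_{n-2} = 0,  where D(n) = (r+n)(r+n-1) + (-3/2)(r+n) + (3/2).
  a_n = [-3 a_{n-1} + 3 a_{n-2}] / D(n).
Since the indicial polynomial factors as (r - r_1)(r - r_2), D(n) = (r_1 + n - r_1)(r_1 + n - r_2) = n(n + 1/2).
Evaluating step by step (a_0 = 1):
  n = 1: D(1) = 1(1 + 1/2) = 3/2; numerator = -3(1) = -3; a_1 = (-3)/(3/2) = -2
  n = 2: D(2) = 2(2 + 1/2) = 5; numerator = -3(-2) + 3(1) = 9; a_2 = (9)/(5) = 9/5
  n = 3: D(3) = 3(3 + 1/2) = 21/2; numerator = -3(9/5) + 3(-2) = -57/5; a_3 = (-57/5)/(21/2) = -38/35
  n = 4: D(4) = 4(4 + 1/2) = 18; numerator = -3(-38/35) + 3(9/5) = 303/35; a_4 = (303/35)/(18) = 101/210
  n = 5: D(5) = 5(5 + 1/2) = 55/2; numerator = -3(101/210) + 3(-38/35) = -47/10; a_5 = (-47/10)/(55/2) = -47/275
  n = 6: D(6) = 6(6 + 1/2) = 39; numerator = -3(-47/275) + 3(101/210) = 7529/3850; a_6 = (7529/3850)/(39) = 7529/150150

r = 3/2; a_0 = 1; a_1 = -2; a_2 = 9/5; a_3 = -38/35; a_4 = 101/210; a_5 = -47/275; a_6 = 7529/150150


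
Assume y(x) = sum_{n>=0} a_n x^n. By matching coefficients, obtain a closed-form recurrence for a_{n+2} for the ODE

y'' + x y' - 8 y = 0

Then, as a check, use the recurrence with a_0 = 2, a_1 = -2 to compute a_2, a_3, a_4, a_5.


Substitute y = sum_n a_n x^n.
y''(x) has coefficient (n+2)(n+1) a_{n+2} at x^n;
x y'(x) has coefficient n a_n at x^n (shift);
-8 y(x) has coefficient -8 a_n at x^n.
Matching x^n: (n+2)(n+1) a_{n+2} + (n - 8) a_n = 0.
Thus a_{n+2} = (-n + 8) / ((n+1)(n+2)) * a_n.

Check with a_0 = 2, a_1 = -2 (apply the recurrence for n = 0, 1, 2, 3): a_0 = 2, a_1 = -2, a_2 = 8, a_3 = -7/3, a_4 = 4, a_5 = -7/12.

a_(n+2) = (-n + 8) / ((n+1)(n+2)) * a_n; check: a_0 = 2, a_1 = -2, a_2 = 8, a_3 = -7/3, a_4 = 4, a_5 = -7/12


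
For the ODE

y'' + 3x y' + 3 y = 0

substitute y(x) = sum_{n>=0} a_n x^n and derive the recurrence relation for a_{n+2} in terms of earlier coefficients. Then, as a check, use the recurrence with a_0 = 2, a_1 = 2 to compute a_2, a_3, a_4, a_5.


Substitute y = sum_n a_n x^n.
y''(x) has coefficient (n+2)(n+1) a_{n+2} at x^n;
3 x y'(x) has coefficient 3 n a_n at x^n (shift);
3 y(x) has coefficient 3 a_n at x^n.
Matching x^n: (n+2)(n+1) a_{n+2} + (3n + 3) a_n = 0.
Thus a_{n+2} = (-3n - 3) / ((n+1)(n+2)) * a_n.

Check with a_0 = 2, a_1 = 2 (apply the recurrence for n = 0, 1, 2, 3): a_0 = 2, a_1 = 2, a_2 = -3, a_3 = -2, a_4 = 9/4, a_5 = 6/5.

a_(n+2) = (-3n - 3) / ((n+1)(n+2)) * a_n; check: a_0 = 2, a_1 = 2, a_2 = -3, a_3 = -2, a_4 = 9/4, a_5 = 6/5


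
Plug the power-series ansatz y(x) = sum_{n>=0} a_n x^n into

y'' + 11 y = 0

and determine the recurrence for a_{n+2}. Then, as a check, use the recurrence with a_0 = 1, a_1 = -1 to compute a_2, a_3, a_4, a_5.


Substitute y = sum_n a_n x^n into y'' + (const) y = 0.
y''(x) = sum_{n>=0} (n+2)(n+1) a_{n+2} x^n.
The ODE becomes sum_n [(n+2)(n+1) a_{n+2} + 11 a_n] x^n = 0.
Setting each coefficient to zero gives the recurrence:
  (n+2)(n+1) a_{n+2} + 11 a_n = 0,
  a_{n+2} = -11 / ((n+1)(n+2)) a_n.

Check with a_0 = 1, a_1 = -1 (apply the recurrence for n = 0, 1, 2, 3): a_0 = 1, a_1 = -1, a_2 = -11/2, a_3 = 11/6, a_4 = 121/24, a_5 = -121/120.

a_{n+2} = -11/((n+1)(n+2)) * a_n; check: a_0 = 1, a_1 = -1, a_2 = -11/2, a_3 = 11/6, a_4 = 121/24, a_5 = -121/120


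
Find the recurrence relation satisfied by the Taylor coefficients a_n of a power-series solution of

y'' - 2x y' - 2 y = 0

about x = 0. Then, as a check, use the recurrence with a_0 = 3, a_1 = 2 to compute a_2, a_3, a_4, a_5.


Substitute y = sum_n a_n x^n.
y''(x) has coefficient (n+2)(n+1) a_{n+2} at x^n;
-2 x y'(x) has coefficient -2 n a_n at x^n (shift);
-2 y(x) has coefficient -2 a_n at x^n.
Matching x^n: (n+2)(n+1) a_{n+2} + (-2n - 2) a_n = 0.
Thus a_{n+2} = (2n + 2) / ((n+1)(n+2)) * a_n.

Check with a_0 = 3, a_1 = 2 (apply the recurrence for n = 0, 1, 2, 3): a_0 = 3, a_1 = 2, a_2 = 3, a_3 = 4/3, a_4 = 3/2, a_5 = 8/15.

a_(n+2) = (2n + 2) / ((n+1)(n+2)) * a_n; check: a_0 = 3, a_1 = 2, a_2 = 3, a_3 = 4/3, a_4 = 3/2, a_5 = 8/15


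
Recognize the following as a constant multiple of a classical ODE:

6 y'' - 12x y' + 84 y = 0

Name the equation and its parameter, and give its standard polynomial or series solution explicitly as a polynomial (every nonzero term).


All three coefficients share the factor 6; dividing through by 6 gives  y'' - 2x y' + 14 y = 0.
This matches the Hermite equation y'' - 2x y' + 2n y = 0 with 2n = 14, so n = 7; the polynomial solution is H_7(x).
With y = sum_k a_k x^k, matching x^k gives (k+2)(k+1) a_{k+2} = 2(k - n) a_k = 2(k - 7) a_k. The right side vanishes at k = 7, so the series with the parity of 7 terminates at degree 7.
Standard normalization: leading coefficient of H_n is 2^n, so a_7 = 2^7 = 128. Work downward with a_k = (k+1)(k+2) a_{k+2} / (2(k - n)):
  a_5 = (6)(7)(128) / (2(5 - 7)) = 5376/(-4) = -1344
  a_3 = (4)(5)(-1344) / (2(3 - 7)) = -26880/(-8) = 3360
  a_1 = (2)(3)(3360) / (2(1 - 7)) = 20160/(-12) = -1680
Hence H_7(x) = 128 x^7 - 1344 x^5 + 3360 x^3 - 1680 x.

H_7(x); series = 128 x^7 - 1344 x^5 + 3360 x^3 - 1680 x


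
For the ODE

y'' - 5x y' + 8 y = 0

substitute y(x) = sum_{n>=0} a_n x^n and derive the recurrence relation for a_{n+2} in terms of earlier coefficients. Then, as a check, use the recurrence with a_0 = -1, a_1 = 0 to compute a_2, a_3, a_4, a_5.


Substitute y = sum_n a_n x^n.
y''(x) has coefficient (n+2)(n+1) a_{n+2} at x^n;
-5 x y'(x) has coefficient -5 n a_n at x^n (shift);
8 y(x) has coefficient 8 a_n at x^n.
Matching x^n: (n+2)(n+1) a_{n+2} + (-5n + 8) a_n = 0.
Thus a_{n+2} = (5n - 8) / ((n+1)(n+2)) * a_n.

Check with a_0 = -1, a_1 = 0 (apply the recurrence for n = 0, 1, 2, 3): a_0 = -1, a_1 = 0, a_2 = 4, a_3 = 0, a_4 = 2/3, a_5 = 0.

a_(n+2) = (5n - 8) / ((n+1)(n+2)) * a_n; check: a_0 = -1, a_1 = 0, a_2 = 4, a_3 = 0, a_4 = 2/3, a_5 = 0


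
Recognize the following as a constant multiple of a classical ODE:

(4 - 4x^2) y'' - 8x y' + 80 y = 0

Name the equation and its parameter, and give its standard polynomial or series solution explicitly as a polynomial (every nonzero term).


All three coefficients share the factor 4; dividing through by 4 gives  (1 - x^2) y'' - 2x y' + 20 y = 0.
This matches the Legendre equation (1 - x^2) y'' - 2x y' + n(n+1) y = 0 (note the -2x y' term) with n(n+1) = 20, so n = 4; the polynomial solution is P_4(x).
With y = sum_k a_k x^k, matching x^k gives (k+2)(k+1) a_{k+2} = [k(k+1) - n(n+1)] a_k = (k - 4)(k + 5) a_k. The right side vanishes at k = 4, so the series with the parity of 4 terminates at degree 4.
Standard normalization (P_n(1) = 1): leading coefficient (2n)!/(2^n (n!)^2) = 40320/(16*576) = 35/8, so a_4 = 35/8. Work downward with a_k = (k+1)(k+2) a_{k+2} / ((k - 4)(k + 5)):
  a_2 = (3)(4)(35/8) / ((2 - 4)(2 + 5)) = (105/2)/(-14) = -15/4
  a_0 = (1)(2)(-15/4) / ((0 - 4)(0 + 5)) = (-15/2)/(-20) = 3/8
Hence P_4(x) = 35 x^4/8 - 15 x^2/4 + 3/8.

P_4(x); series = 35 x^4/8 - 15 x^2/4 + 3/8


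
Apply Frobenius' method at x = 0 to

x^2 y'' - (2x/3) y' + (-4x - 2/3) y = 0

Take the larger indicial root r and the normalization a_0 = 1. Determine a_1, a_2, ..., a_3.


Write in Frobenius form y'' + (p(x)/x) y' + (q(x)/x^2) y = 0:
  p(x) = -2/3,  q(x) = -4x - 2/3.
Indicial equation: r(r-1) + (-2/3) r + (-2/3) = 0 -> roots r_1 = 2, r_2 = -1/3.
Take r = r_1 = 2. Let y(x) = x^r sum_{n>=0} a_n x^n with a_0 = 1.
Substitute y = x^r sum a_n x^n and match x^{r+n}. The recurrence is
  D(n) a_n - 4 a_{n-1} = 0,  where D(n) = (r+n)(r+n-1) + (-2/3)(r+n) + (-2/3).
  a_n = 4 / D(n) * a_{n-1}.
Since the indicial polynomial factors as (r - r_1)(r - r_2), D(n) = (r_1 + n - r_1)(r_1 + n - r_2) = n(n + 7/3).
Evaluating step by step (a_0 = 1):
  n = 1: D(1) = 1(1 + 7/3) = 10/3; numerator = 4(1) = 4; a_1 = (4)/(10/3) = 6/5
  n = 2: D(2) = 2(2 + 7/3) = 26/3; numerator = 4(6/5) = 24/5; a_2 = (24/5)/(26/3) = 36/65
  n = 3: D(3) = 3(3 + 7/3) = 16; numerator = 4(36/65) = 144/65; a_3 = (144/65)/(16) = 9/65

r = 2; a_0 = 1; a_1 = 6/5; a_2 = 36/65; a_3 = 9/65


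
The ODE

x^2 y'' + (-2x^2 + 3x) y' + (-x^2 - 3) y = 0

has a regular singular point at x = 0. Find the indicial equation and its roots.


Divide by x^2 to reach normal form y'' + P_1(x) y' + P_2(x) y = 0 with P_1(x) = -2 + 3/x and P_2(x) = -1 - 3/x^2.
x = 0 is a singular point because the y'-coefficient -2 + 3/x has a pole at x = 0 and the y-coefficient -1 - 3/x^2 has a pole at x = 0.
It is a regular singular point because x P_1(x) = p(x) = 3 - 2x and x^2 P_2(x) = q(x) = -x^2 - 3 are polynomials, hence analytic at x = 0.
p(0) = 3,  q(0) = -3.
Indicial equation: r(r-1) + p(0) r + q(0) = 0, i.e. r^2 + (p(0) - 1) r + q(0) = 0, i.e. r^2 + 2 r - 3 = 0.
Discriminant: (2)^2 - 4(-3) = 16, so r = (-2 ± 4)/2.
Solving: r_1 = 1, r_2 = -3.

indicial: r^2 + 2 r - 3 = 0; roots r_1 = 1, r_2 = -3


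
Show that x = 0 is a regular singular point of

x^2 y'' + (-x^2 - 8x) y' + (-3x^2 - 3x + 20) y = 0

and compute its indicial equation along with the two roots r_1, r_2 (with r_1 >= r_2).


Divide by x^2 to reach normal form y'' + P_1(x) y' + P_2(x) y = 0 with P_1(x) = -1 - 8/x and P_2(x) = -3 - 3/x + 20/x^2.
x = 0 is a singular point because the y'-coefficient -1 - 8/x has a pole at x = 0 and the y-coefficient -3 - 3/x + 20/x^2 has a pole at x = 0.
It is a regular singular point because x P_1(x) = p(x) = -x - 8 and x^2 P_2(x) = q(x) = -3x^2 - 3x + 20 are polynomials, hence analytic at x = 0.
p(0) = -8,  q(0) = 20.
Indicial equation: r(r-1) + p(0) r + q(0) = 0, i.e. r^2 + (p(0) - 1) r + q(0) = 0, i.e. r^2 - 9 r + 20 = 0.
Discriminant: (-9)^2 - 4(20) = 1, so r = (9 ± 1)/2.
Solving: r_1 = 5, r_2 = 4.

indicial: r^2 - 9 r + 20 = 0; roots r_1 = 5, r_2 = 4


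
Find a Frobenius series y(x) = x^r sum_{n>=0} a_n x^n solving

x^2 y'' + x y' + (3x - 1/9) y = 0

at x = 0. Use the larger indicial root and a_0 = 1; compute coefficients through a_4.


Write in Frobenius form y'' + (p(x)/x) y' + (q(x)/x^2) y = 0:
  p(x) = 1,  q(x) = 3x - 1/9.
Indicial equation: r(r-1) + (1) r + (-1/9) = 0 -> roots r_1 = 1/3, r_2 = -1/3.
Take r = r_1 = 1/3. Let y(x) = x^r sum_{n>=0} a_n x^n with a_0 = 1.
Substitute y = x^r sum a_n x^n and match x^{r+n}. The recurrence is
  D(n) a_n + 3 a_{n-1} = 0,  where D(n) = (r+n)(r+n-1) + (1)(r+n) + (-1/9).
  a_n = -3 / D(n) * a_{n-1}.
Since the indicial polynomial factors as (r - r_1)(r - r_2), D(n) = (r_1 + n - r_1)(r_1 + n - r_2) = n(n + 2/3).
Evaluating step by step (a_0 = 1):
  n = 1: D(1) = 1(1 + 2/3) = 5/3; numerator = -3(1) = -3; a_1 = (-3)/(5/3) = -9/5
  n = 2: D(2) = 2(2 + 2/3) = 16/3; numerator = -3(-9/5) = 27/5; a_2 = (27/5)/(16/3) = 81/80
  n = 3: D(3) = 3(3 + 2/3) = 11; numerator = -3(81/80) = -243/80; a_3 = (-243/80)/(11) = -243/880
  n = 4: D(4) = 4(4 + 2/3) = 56/3; numerator = -3(-243/880) = 729/880; a_4 = (729/880)/(56/3) = 2187/49280

r = 1/3; a_0 = 1; a_1 = -9/5; a_2 = 81/80; a_3 = -243/880; a_4 = 2187/49280


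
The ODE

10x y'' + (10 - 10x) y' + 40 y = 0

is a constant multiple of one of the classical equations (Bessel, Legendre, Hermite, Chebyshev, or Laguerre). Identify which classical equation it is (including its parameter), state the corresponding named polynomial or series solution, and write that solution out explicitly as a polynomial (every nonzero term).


All three coefficients share the factor 10; dividing through by 10 gives  x y'' + (1 - x) y' + 4 y = 0.
This matches the Laguerre equation x y'' + (1 - x) y' + n y = 0 with n = 4; the polynomial solution is L_4(x).
With y = sum_k a_k x^k, matching x^k gives (k+1)k a_{k+1} + (k+1) a_{k+1} - k a_k + n a_k = 0, i.e. (k+1)^2 a_{k+1} = (k - n) a_k = (k - 4) a_k. The right side vanishes at k = 4, so the series terminates at degree 4.
Standard normalization L_n(0) = 1 gives a_0 = 1. Work upward with a_{k+1} = (k - 4) a_k / (k+1)^2:
  a_1 = (0 - 4)(1) / 1^2 = -4/1 = -4
  a_2 = (1 - 4)(-4) / 2^2 = 12/4 = 3
  a_3 = (2 - 4)(3) / 3^2 = -6/9 = -2/3
  a_4 = (3 - 4)(-2/3) / 4^2 = (2/3)/16 = 1/24
Hence L_4(x) = x^4/24 - 2 x^3/3 + 3 x^2 - 4 x + 1.

L_4(x); series = x^4/24 - 2 x^3/3 + 3 x^2 - 4 x + 1


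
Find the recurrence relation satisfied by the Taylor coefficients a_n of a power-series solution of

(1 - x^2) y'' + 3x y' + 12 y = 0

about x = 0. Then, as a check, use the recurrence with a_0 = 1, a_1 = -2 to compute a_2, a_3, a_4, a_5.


Substitute y = sum_n a_n x^n.
(1 - 1 x^2) y'' contributes (n+2)(n+1) a_{n+2} - n(n-1) a_n at x^n.
3 x y'(x) contributes 3 n a_n at x^n.
12 y(x) contributes 12 a_n at x^n.
Matching x^n: (n+2)(n+1) a_{n+2} + (-n(n-1) + 3 n + 12) a_n = 0.
Thus a_{n+2} = (n(n-1) - 3 n - 12) / ((n+1)(n+2)) * a_n.

Check with a_0 = 1, a_1 = -2 (apply the recurrence for n = 0, 1, 2, 3): a_0 = 1, a_1 = -2, a_2 = -6, a_3 = 5, a_4 = 8, a_5 = -15/4.

a_(n+2) = (n(n-1) - 3 n - 12) / ((n+1)(n+2)) * a_n; check: a_0 = 1, a_1 = -2, a_2 = -6, a_3 = 5, a_4 = 8, a_5 = -15/4


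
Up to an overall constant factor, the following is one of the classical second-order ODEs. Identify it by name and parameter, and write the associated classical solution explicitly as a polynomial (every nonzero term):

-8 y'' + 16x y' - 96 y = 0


All three coefficients share the factor -8; dividing through by -8 gives  y'' - 2x y' + 12 y = 0.
This matches the Hermite equation y'' - 2x y' + 2n y = 0 with 2n = 12, so n = 6; the polynomial solution is H_6(x).
With y = sum_k a_k x^k, matching x^k gives (k+2)(k+1) a_{k+2} = 2(k - n) a_k = 2(k - 6) a_k. The right side vanishes at k = 6, so the series with the parity of 6 terminates at degree 6.
Standard normalization: leading coefficient of H_n is 2^n, so a_6 = 2^6 = 64. Work downward with a_k = (k+1)(k+2) a_{k+2} / (2(k - n)):
  a_4 = (5)(6)(64) / (2(4 - 6)) = 1920/(-4) = -480
  a_2 = (3)(4)(-480) / (2(2 - 6)) = -5760/(-8) = 720
  a_0 = (1)(2)(720) / (2(0 - 6)) = 1440/(-12) = -120
Hence H_6(x) = 64 x^6 - 480 x^4 + 720 x^2 - 120.

H_6(x); series = 64 x^6 - 480 x^4 + 720 x^2 - 120


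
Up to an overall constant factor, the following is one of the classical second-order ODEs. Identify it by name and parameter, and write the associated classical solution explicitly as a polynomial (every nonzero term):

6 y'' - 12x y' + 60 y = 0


All three coefficients share the factor 6; dividing through by 6 gives  y'' - 2x y' + 10 y = 0.
This matches the Hermite equation y'' - 2x y' + 2n y = 0 with 2n = 10, so n = 5; the polynomial solution is H_5(x).
With y = sum_k a_k x^k, matching x^k gives (k+2)(k+1) a_{k+2} = 2(k - n) a_k = 2(k - 5) a_k. The right side vanishes at k = 5, so the series with the parity of 5 terminates at degree 5.
Standard normalization: leading coefficient of H_n is 2^n, so a_5 = 2^5 = 32. Work downward with a_k = (k+1)(k+2) a_{k+2} / (2(k - n)):
  a_3 = (4)(5)(32) / (2(3 - 5)) = 640/(-4) = -160
  a_1 = (2)(3)(-160) / (2(1 - 5)) = -960/(-8) = 120
Hence H_5(x) = 32 x^5 - 160 x^3 + 120 x.

H_5(x); series = 32 x^5 - 160 x^3 + 120 x


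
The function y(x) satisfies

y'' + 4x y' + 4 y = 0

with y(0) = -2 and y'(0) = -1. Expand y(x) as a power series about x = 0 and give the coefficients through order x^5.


Ansatz: y(x) = sum_{n>=0} a_n x^n, so y'(x) = sum_{n>=1} n a_n x^(n-1) and y''(x) = sum_{n>=2} n(n-1) a_n x^(n-2).
Substitute into P(x) y'' + Q(x) y' + R(x) y = 0 with P(x) = 1, Q(x) = 4x, R(x) = 4, and match powers of x.
Initial conditions: a_0 = -2, a_1 = -1.
Setting the coefficient of each power of x to zero and solving order by order (substituting the coefficients already found):
  x^0: 2 a_2 + 4 a_0 = 0  ->  2 a_2 = -4 a_0 = 8  ->  a_2 = 4
  x^1: 6 a_3 + 8 a_1 = 0  ->  6 a_3 = -8 a_1 = 8  ->  a_3 = 4/3
  x^2: 12 a_4 + 12 a_2 = 0  ->  12 a_4 = -12 a_2 = -48  ->  a_4 = -4
  x^3: 20 a_5 + 16 a_3 = 0  ->  20 a_5 = -16 a_3 = -64/3  ->  a_5 = -16/15
Truncated series: y(x) = -2 - x + 4 x^2 + (4/3) x^3 - 4 x^4 - (16/15) x^5 + O(x^6).

a_0 = -2; a_1 = -1; a_2 = 4; a_3 = 4/3; a_4 = -4; a_5 = -16/15


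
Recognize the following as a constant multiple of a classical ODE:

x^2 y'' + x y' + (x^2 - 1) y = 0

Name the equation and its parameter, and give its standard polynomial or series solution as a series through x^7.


The equation is already in a standard form:  x^2 y'' + x y' + (x^2 - 1) y = 0.
This matches the Bessel equation x^2 y'' + x y' + (x^2 - nu^2) y = 0 with nu^2 = 1, so nu = 1; the solution bounded at x = 0 is J_1(x).
Frobenius at x = 0: indicial roots ±nu; for r = nu the recurrence k(k + 2nu) c_k = -c_{k-2} gives the standard series J_nu(x) = sum_{k>=0} (-1)^k / (k! (k+nu)!) (x/2)^(2k+nu). Evaluate the first 4 terms:
  k = 0: (-1)^0 / (0! * 1! * 2^1) x^1 = 1/(1*1*2) x^1 = (1/2) x^1
  k = 1: (-1)^1 / (1! * 2! * 2^3) x^3 = -1/(1*2*8) x^3 = (-1/16) x^3
  k = 2: (-1)^2 / (2! * 3! * 2^5) x^5 = 1/(2*6*32) x^5 = (1/384) x^5
  k = 3: (-1)^3 / (3! * 4! * 2^7) x^7 = -1/(6*24*128) x^7 = (-1/18432) x^7
Hence J_1(x) = -x^7/18432 + x^5/384 - x^3/16 + x/2 + ....

J_1(x); series = -x^7/18432 + x^5/384 - x^3/16 + x/2


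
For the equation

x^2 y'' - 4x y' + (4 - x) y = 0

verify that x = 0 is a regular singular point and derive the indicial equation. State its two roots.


Divide by x^2 to reach normal form y'' + P_1(x) y' + P_2(x) y = 0 with P_1(x) = -4/x and P_2(x) = -1/x + 4/x^2.
x = 0 is a singular point because the y'-coefficient -4/x has a pole at x = 0 and the y-coefficient -1/x + 4/x^2 has a pole at x = 0.
It is a regular singular point because x P_1(x) = p(x) = -4 and x^2 P_2(x) = q(x) = 4 - x are polynomials, hence analytic at x = 0.
p(0) = -4,  q(0) = 4.
Indicial equation: r(r-1) + p(0) r + q(0) = 0, i.e. r^2 + (p(0) - 1) r + q(0) = 0, i.e. r^2 - 5 r + 4 = 0.
Discriminant: (-5)^2 - 4(4) = 9, so r = (5 ± 3)/2.
Solving: r_1 = 4, r_2 = 1.

indicial: r^2 - 5 r + 4 = 0; roots r_1 = 4, r_2 = 1


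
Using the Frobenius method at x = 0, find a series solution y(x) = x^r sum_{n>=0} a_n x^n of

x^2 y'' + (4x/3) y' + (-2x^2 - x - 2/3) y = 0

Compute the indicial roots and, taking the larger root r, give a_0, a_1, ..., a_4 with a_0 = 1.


Write in Frobenius form y'' + (p(x)/x) y' + (q(x)/x^2) y = 0:
  p(x) = 4/3,  q(x) = -2x^2 - x - 2/3.
Indicial equation: r(r-1) + (4/3) r + (-2/3) = 0 -> roots r_1 = 2/3, r_2 = -1.
Take r = r_1 = 2/3. Let y(x) = x^r sum_{n>=0} a_n x^n with a_0 = 1.
Substitute y = x^r sum a_n x^n and match x^{r+n}. The recurrence is
  D(n) a_n - 1 a_{n-1} - 2 a_{n-2} = 0,  where D(n) = (r+n)(r+n-1) + (4/3)(r+n) + (-2/3).
  a_n = [1 a_{n-1} + 2 a_{n-2}] / D(n).
Since the indicial polynomial factors as (r - r_1)(r - r_2), D(n) = (r_1 + n - r_1)(r_1 + n - r_2) = n(n + 5/3).
Evaluating step by step (a_0 = 1):
  n = 1: D(1) = 1(1 + 5/3) = 8/3; numerator = 1(1) = 1; a_1 = (1)/(8/3) = 3/8
  n = 2: D(2) = 2(2 + 5/3) = 22/3; numerator = 1(3/8) + 2(1) = 19/8; a_2 = (19/8)/(22/3) = 57/176
  n = 3: D(3) = 3(3 + 5/3) = 14; numerator = 1(57/176) + 2(3/8) = 189/176; a_3 = (189/176)/(14) = 27/352
  n = 4: D(4) = 4(4 + 5/3) = 68/3; numerator = 1(27/352) + 2(57/176) = 255/352; a_4 = (255/352)/(68/3) = 45/1408

r = 2/3; a_0 = 1; a_1 = 3/8; a_2 = 57/176; a_3 = 27/352; a_4 = 45/1408


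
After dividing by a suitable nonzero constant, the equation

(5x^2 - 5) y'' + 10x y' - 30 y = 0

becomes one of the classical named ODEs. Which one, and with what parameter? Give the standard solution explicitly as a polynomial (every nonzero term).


All three coefficients share the factor -5; dividing through by -5 gives  (1 - x^2) y'' - 2x y' + 6 y = 0.
This matches the Legendre equation (1 - x^2) y'' - 2x y' + n(n+1) y = 0 (note the -2x y' term) with n(n+1) = 6, so n = 2; the polynomial solution is P_2(x).
With y = sum_k a_k x^k, matching x^k gives (k+2)(k+1) a_{k+2} = [k(k+1) - n(n+1)] a_k = (k - 2)(k + 3) a_k. The right side vanishes at k = 2, so the series with the parity of 2 terminates at degree 2.
Standard normalization (P_n(1) = 1): leading coefficient (2n)!/(2^n (n!)^2) = 24/(4*4) = 3/2, so a_2 = 3/2. Work downward with a_k = (k+1)(k+2) a_{k+2} / ((k - 2)(k + 3)):
  a_0 = (1)(2)(3/2) / ((0 - 2)(0 + 3)) = 3/(-6) = -1/2
Hence P_2(x) = 3 x^2/2 - 1/2.

P_2(x); series = 3 x^2/2 - 1/2


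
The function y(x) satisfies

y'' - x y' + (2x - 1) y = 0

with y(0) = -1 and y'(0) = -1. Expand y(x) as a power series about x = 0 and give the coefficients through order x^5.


Ansatz: y(x) = sum_{n>=0} a_n x^n, so y'(x) = sum_{n>=1} n a_n x^(n-1) and y''(x) = sum_{n>=2} n(n-1) a_n x^(n-2).
Substitute into P(x) y'' + Q(x) y' + R(x) y = 0 with P(x) = 1, Q(x) = -x, R(x) = 2x - 1, and match powers of x.
Initial conditions: a_0 = -1, a_1 = -1.
Setting the coefficient of each power of x to zero and solving order by order (substituting the coefficients already found):
  x^0: 2 a_2 - a_0 = 0  ->  2 a_2 = a_0 = -1  ->  a_2 = -1/2
  x^1: 6 a_3 - 2 a_1 + 2 a_0 = 0  ->  6 a_3 = 2 a_1 - 2 a_0 = 0  ->  a_3 = 0
  x^2: 12 a_4 - 3 a_2 + 2 a_1 = 0  ->  12 a_4 = 3 a_2 - 2 a_1 = 1/2  ->  a_4 = 1/24
  x^3: 20 a_5 - 4 a_3 + 2 a_2 = 0  ->  20 a_5 = 4 a_3 - 2 a_2 = 1  ->  a_5 = 1/20
Truncated series: y(x) = -1 - x - (1/2) x^2 + (1/24) x^4 + (1/20) x^5 + O(x^6).

a_0 = -1; a_1 = -1; a_2 = -1/2; a_3 = 0; a_4 = 1/24; a_5 = 1/20


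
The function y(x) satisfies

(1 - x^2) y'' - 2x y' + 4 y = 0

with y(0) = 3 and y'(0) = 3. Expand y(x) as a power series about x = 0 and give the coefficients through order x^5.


Ansatz: y(x) = sum_{n>=0} a_n x^n, so y'(x) = sum_{n>=1} n a_n x^(n-1) and y''(x) = sum_{n>=2} n(n-1) a_n x^(n-2).
Substitute into P(x) y'' + Q(x) y' + R(x) y = 0 with P(x) = 1 - x^2, Q(x) = -2x, R(x) = 4, and match powers of x.
Initial conditions: a_0 = 3, a_1 = 3.
Setting the coefficient of each power of x to zero and solving order by order (substituting the coefficients already found):
  x^0: 2 a_2 + 4 a_0 = 0  ->  2 a_2 = -4 a_0 = -12  ->  a_2 = -6
  x^1: 6 a_3 + 2 a_1 = 0  ->  6 a_3 = -2 a_1 = -6  ->  a_3 = -1
  x^2: 12 a_4 - 2 a_2 = 0  ->  12 a_4 = 2 a_2 = -12  ->  a_4 = -1
  x^3: 20 a_5 - 8 a_3 = 0  ->  20 a_5 = 8 a_3 = -8  ->  a_5 = -2/5
Truncated series: y(x) = 3 + 3 x - 6 x^2 - x^3 - x^4 - (2/5) x^5 + O(x^6).

a_0 = 3; a_1 = 3; a_2 = -6; a_3 = -1; a_4 = -1; a_5 = -2/5


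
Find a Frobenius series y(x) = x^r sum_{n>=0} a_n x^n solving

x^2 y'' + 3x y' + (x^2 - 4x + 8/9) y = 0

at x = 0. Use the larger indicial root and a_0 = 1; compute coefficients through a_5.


Write in Frobenius form y'' + (p(x)/x) y' + (q(x)/x^2) y = 0:
  p(x) = 3,  q(x) = x^2 - 4x + 8/9.
Indicial equation: r(r-1) + (3) r + (8/9) = 0 -> roots r_1 = -2/3, r_2 = -4/3.
Take r = r_1 = -2/3. Let y(x) = x^r sum_{n>=0} a_n x^n with a_0 = 1.
Substitute y = x^r sum a_n x^n and match x^{r+n}. The recurrence is
  D(n) a_n - 4 a_{n-1} + 1 a_{n-2} = 0,  where D(n) = (r+n)(r+n-1) + (3)(r+n) + (8/9).
  a_n = [4 a_{n-1} - 1 a_{n-2}] / D(n).
Since the indicial polynomial factors as (r - r_1)(r - r_2), D(n) = (r_1 + n - r_1)(r_1 + n - r_2) = n(n + 2/3).
Evaluating step by step (a_0 = 1):
  n = 1: D(1) = 1(1 + 2/3) = 5/3; numerator = 4(1) = 4; a_1 = (4)/(5/3) = 12/5
  n = 2: D(2) = 2(2 + 2/3) = 16/3; numerator = 4(12/5) - 1(1) = 43/5; a_2 = (43/5)/(16/3) = 129/80
  n = 3: D(3) = 3(3 + 2/3) = 11; numerator = 4(129/80) - 1(12/5) = 81/20; a_3 = (81/20)/(11) = 81/220
  n = 4: D(4) = 4(4 + 2/3) = 56/3; numerator = 4(81/220) - 1(129/80) = -123/880; a_4 = (-123/880)/(56/3) = -369/49280
  n = 5: D(5) = 5(5 + 2/3) = 85/3; numerator = 4(-369/49280) - 1(81/220) = -981/2464; a_5 = (-981/2464)/(85/3) = -2943/209440

r = -2/3; a_0 = 1; a_1 = 12/5; a_2 = 129/80; a_3 = 81/220; a_4 = -369/49280; a_5 = -2943/209440


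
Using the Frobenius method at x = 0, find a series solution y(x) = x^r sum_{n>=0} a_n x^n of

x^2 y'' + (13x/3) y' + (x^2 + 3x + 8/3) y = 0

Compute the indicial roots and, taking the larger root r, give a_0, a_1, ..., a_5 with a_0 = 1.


Write in Frobenius form y'' + (p(x)/x) y' + (q(x)/x^2) y = 0:
  p(x) = 13/3,  q(x) = x^2 + 3x + 8/3.
Indicial equation: r(r-1) + (13/3) r + (8/3) = 0 -> roots r_1 = -4/3, r_2 = -2.
Take r = r_1 = -4/3. Let y(x) = x^r sum_{n>=0} a_n x^n with a_0 = 1.
Substitute y = x^r sum a_n x^n and match x^{r+n}. The recurrence is
  D(n) a_n + 3 a_{n-1} + 1 a_{n-2} = 0,  where D(n) = (r+n)(r+n-1) + (13/3)(r+n) + (8/3).
  a_n = [-3 a_{n-1} - 1 a_{n-2}] / D(n).
Since the indicial polynomial factors as (r - r_1)(r - r_2), D(n) = (r_1 + n - r_1)(r_1 + n - r_2) = n(n + 2/3).
Evaluating step by step (a_0 = 1):
  n = 1: D(1) = 1(1 + 2/3) = 5/3; numerator = -3(1) = -3; a_1 = (-3)/(5/3) = -9/5
  n = 2: D(2) = 2(2 + 2/3) = 16/3; numerator = -3(-9/5) - 1(1) = 22/5; a_2 = (22/5)/(16/3) = 33/40
  n = 3: D(3) = 3(3 + 2/3) = 11; numerator = -3(33/40) - 1(-9/5) = -27/40; a_3 = (-27/40)/(11) = -27/440
  n = 4: D(4) = 4(4 + 2/3) = 56/3; numerator = -3(-27/440) - 1(33/40) = -141/220; a_4 = (-141/220)/(56/3) = -423/12320
  n = 5: D(5) = 5(5 + 2/3) = 85/3; numerator = -3(-423/12320) - 1(-27/440) = 405/2464; a_5 = (405/2464)/(85/3) = 243/41888

r = -4/3; a_0 = 1; a_1 = -9/5; a_2 = 33/40; a_3 = -27/440; a_4 = -423/12320; a_5 = 243/41888


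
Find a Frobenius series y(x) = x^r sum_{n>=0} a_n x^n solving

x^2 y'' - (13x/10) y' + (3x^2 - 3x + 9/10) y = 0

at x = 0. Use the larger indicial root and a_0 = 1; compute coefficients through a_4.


Write in Frobenius form y'' + (p(x)/x) y' + (q(x)/x^2) y = 0:
  p(x) = -13/10,  q(x) = 3x^2 - 3x + 9/10.
Indicial equation: r(r-1) + (-13/10) r + (9/10) = 0 -> roots r_1 = 9/5, r_2 = 1/2.
Take r = r_1 = 9/5. Let y(x) = x^r sum_{n>=0} a_n x^n with a_0 = 1.
Substitute y = x^r sum a_n x^n and match x^{r+n}. The recurrence is
  D(n) a_n - 3 a_{n-1} + 3 a_{n-2} = 0,  where D(n) = (r+n)(r+n-1) + (-13/10)(r+n) + (9/10).
  a_n = [3 a_{n-1} - 3 a_{n-2}] / D(n).
Since the indicial polynomial factors as (r - r_1)(r - r_2), D(n) = (r_1 + n - r_1)(r_1 + n - r_2) = n(n + 13/10).
Evaluating step by step (a_0 = 1):
  n = 1: D(1) = 1(1 + 13/10) = 23/10; numerator = 3(1) = 3; a_1 = (3)/(23/10) = 30/23
  n = 2: D(2) = 2(2 + 13/10) = 33/5; numerator = 3(30/23) - 3(1) = 21/23; a_2 = (21/23)/(33/5) = 35/253
  n = 3: D(3) = 3(3 + 13/10) = 129/10; numerator = 3(35/253) - 3(30/23) = -885/253; a_3 = (-885/253)/(129/10) = -2950/10879
  n = 4: D(4) = 4(4 + 13/10) = 106/5; numerator = 3(-2950/10879) - 3(35/253) = -1215/989; a_4 = (-1215/989)/(106/5) = -6075/104834

r = 9/5; a_0 = 1; a_1 = 30/23; a_2 = 35/253; a_3 = -2950/10879; a_4 = -6075/104834


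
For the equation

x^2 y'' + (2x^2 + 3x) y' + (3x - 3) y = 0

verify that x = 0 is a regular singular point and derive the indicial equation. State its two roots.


Divide by x^2 to reach normal form y'' + P_1(x) y' + P_2(x) y = 0 with P_1(x) = 2 + 3/x and P_2(x) = 3/x - 3/x^2.
x = 0 is a singular point because the y'-coefficient 2 + 3/x has a pole at x = 0 and the y-coefficient 3/x - 3/x^2 has a pole at x = 0.
It is a regular singular point because x P_1(x) = p(x) = 2x + 3 and x^2 P_2(x) = q(x) = 3x - 3 are polynomials, hence analytic at x = 0.
p(0) = 3,  q(0) = -3.
Indicial equation: r(r-1) + p(0) r + q(0) = 0, i.e. r^2 + (p(0) - 1) r + q(0) = 0, i.e. r^2 + 2 r - 3 = 0.
Discriminant: (2)^2 - 4(-3) = 16, so r = (-2 ± 4)/2.
Solving: r_1 = 1, r_2 = -3.

indicial: r^2 + 2 r - 3 = 0; roots r_1 = 1, r_2 = -3


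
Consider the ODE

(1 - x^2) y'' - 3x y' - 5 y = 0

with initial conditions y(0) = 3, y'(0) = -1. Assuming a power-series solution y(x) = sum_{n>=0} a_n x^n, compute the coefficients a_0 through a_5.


Ansatz: y(x) = sum_{n>=0} a_n x^n, so y'(x) = sum_{n>=1} n a_n x^(n-1) and y''(x) = sum_{n>=2} n(n-1) a_n x^(n-2).
Substitute into P(x) y'' + Q(x) y' + R(x) y = 0 with P(x) = 1 - x^2, Q(x) = -3x, R(x) = -5, and match powers of x.
Initial conditions: a_0 = 3, a_1 = -1.
Setting the coefficient of each power of x to zero and solving order by order (substituting the coefficients already found):
  x^0: 2 a_2 - 5 a_0 = 0  ->  2 a_2 = 5 a_0 = 15  ->  a_2 = 15/2
  x^1: 6 a_3 - 8 a_1 = 0  ->  6 a_3 = 8 a_1 = -8  ->  a_3 = -4/3
  x^2: 12 a_4 - 13 a_2 = 0  ->  12 a_4 = 13 a_2 = 195/2  ->  a_4 = 65/8
  x^3: 20 a_5 - 20 a_3 = 0  ->  20 a_5 = 20 a_3 = -80/3  ->  a_5 = -4/3
Truncated series: y(x) = 3 - x + (15/2) x^2 - (4/3) x^3 + (65/8) x^4 - (4/3) x^5 + O(x^6).

a_0 = 3; a_1 = -1; a_2 = 15/2; a_3 = -4/3; a_4 = 65/8; a_5 = -4/3


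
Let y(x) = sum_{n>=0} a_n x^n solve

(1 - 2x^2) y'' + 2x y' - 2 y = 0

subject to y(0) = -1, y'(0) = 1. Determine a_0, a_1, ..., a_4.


Ansatz: y(x) = sum_{n>=0} a_n x^n, so y'(x) = sum_{n>=1} n a_n x^(n-1) and y''(x) = sum_{n>=2} n(n-1) a_n x^(n-2).
Substitute into P(x) y'' + Q(x) y' + R(x) y = 0 with P(x) = 1 - 2x^2, Q(x) = 2x, R(x) = -2, and match powers of x.
Initial conditions: a_0 = -1, a_1 = 1.
Setting the coefficient of each power of x to zero and solving order by order (substituting the coefficients already found):
  x^0: 2 a_2 - 2 a_0 = 0  ->  2 a_2 = 2 a_0 = -2  ->  a_2 = -1
  x^1: 6 a_3 = 0  ->  a_3 = 0
  x^2: 12 a_4 - 2 a_2 = 0  ->  12 a_4 = 2 a_2 = -2  ->  a_4 = -1/6
Truncated series: y(x) = -1 + x - x^2 - (1/6) x^4 + O(x^5).

a_0 = -1; a_1 = 1; a_2 = -1; a_3 = 0; a_4 = -1/6


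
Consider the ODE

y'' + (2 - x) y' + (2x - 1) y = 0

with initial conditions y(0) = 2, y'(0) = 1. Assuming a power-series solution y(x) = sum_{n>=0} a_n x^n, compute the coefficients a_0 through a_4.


Ansatz: y(x) = sum_{n>=0} a_n x^n, so y'(x) = sum_{n>=1} n a_n x^(n-1) and y''(x) = sum_{n>=2} n(n-1) a_n x^(n-2).
Substitute into P(x) y'' + Q(x) y' + R(x) y = 0 with P(x) = 1, Q(x) = 2 - x, R(x) = 2x - 1, and match powers of x.
Initial conditions: a_0 = 2, a_1 = 1.
Setting the coefficient of each power of x to zero and solving order by order (substituting the coefficients already found):
  x^0: 2 a_2 + 2 a_1 - a_0 = 0  ->  2 a_2 = -2 a_1 + a_0 = 0  ->  a_2 = 0
  x^1: 6 a_3 + 4 a_2 - 2 a_1 + 2 a_0 = 0  ->  6 a_3 = -4 a_2 + 2 a_1 - 2 a_0 = -2  ->  a_3 = -1/3
  x^2: 12 a_4 + 6 a_3 - 3 a_2 + 2 a_1 = 0  ->  12 a_4 = -6 a_3 + 3 a_2 - 2 a_1 = 0  ->  a_4 = 0
Truncated series: y(x) = 2 + x - (1/3) x^3 + O(x^5).

a_0 = 2; a_1 = 1; a_2 = 0; a_3 = -1/3; a_4 = 0


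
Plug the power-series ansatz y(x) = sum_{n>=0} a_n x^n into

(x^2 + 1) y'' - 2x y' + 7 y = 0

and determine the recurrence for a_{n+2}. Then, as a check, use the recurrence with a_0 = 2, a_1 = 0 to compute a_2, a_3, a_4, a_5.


Substitute y = sum_n a_n x^n.
(1 + 1 x^2) y'' contributes (n+2)(n+1) a_{n+2} + n(n-1) a_n at x^n.
-2 x y'(x) contributes -2 n a_n at x^n.
7 y(x) contributes 7 a_n at x^n.
Matching x^n: (n+2)(n+1) a_{n+2} + (n(n-1) - 2 n + 7) a_n = 0.
Thus a_{n+2} = (-n(n-1) + 2 n - 7) / ((n+1)(n+2)) * a_n.

Check with a_0 = 2, a_1 = 0 (apply the recurrence for n = 0, 1, 2, 3): a_0 = 2, a_1 = 0, a_2 = -7, a_3 = 0, a_4 = 35/12, a_5 = 0.

a_(n+2) = (-n(n-1) + 2 n - 7) / ((n+1)(n+2)) * a_n; check: a_0 = 2, a_1 = 0, a_2 = -7, a_3 = 0, a_4 = 35/12, a_5 = 0


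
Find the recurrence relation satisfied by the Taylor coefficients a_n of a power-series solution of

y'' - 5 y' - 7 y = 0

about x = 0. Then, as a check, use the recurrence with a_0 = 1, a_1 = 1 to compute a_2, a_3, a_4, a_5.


Substitute y = sum_n a_n x^n.
y''(x) has coefficient (n+2)(n+1) a_{n+2} at x^n;
-5 y'(x) has coefficient -5 (n+1) a_{n+1} at x^n;
-7 y(x) has coefficient -7 a_n at x^n.
Matching x^n: (n+2)(n+1) a_{n+2} - 5 (n+1) a_{n+1} - 7 a_n = 0.
Thus a_{n+2} = [5 (n+1) a_{n+1} + 7 a_n] / ((n+1)(n+2)).

Check with a_0 = 1, a_1 = 1 (apply the recurrence for n = 0, 1, 2, 3): a_0 = 1, a_1 = 1, a_2 = 6, a_3 = 67/6, a_4 = 419/24, a_5 = 641/30.

a_(n+2) = [5 (n+1) a_(n+1) + 7 a_n] / ((n+1)(n+2)); check: a_0 = 1, a_1 = 1, a_2 = 6, a_3 = 67/6, a_4 = 419/24, a_5 = 641/30
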